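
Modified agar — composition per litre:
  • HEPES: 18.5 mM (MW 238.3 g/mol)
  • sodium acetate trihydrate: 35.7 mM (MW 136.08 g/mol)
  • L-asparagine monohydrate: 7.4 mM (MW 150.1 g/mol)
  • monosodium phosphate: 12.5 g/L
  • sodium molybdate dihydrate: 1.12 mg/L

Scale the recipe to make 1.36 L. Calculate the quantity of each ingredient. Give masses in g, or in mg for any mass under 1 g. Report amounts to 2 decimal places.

Working volume: 1.36 L.
HEPES: 18.5 mmol/L × 238.3 g/mol × 1.36 L ÷ 1000 = 6.00 g
sodium acetate trihydrate: 35.7 mmol/L × 136.08 g/mol × 1.36 L ÷ 1000 = 6.61 g
L-asparagine monohydrate: 7.4 mmol/L × 150.1 g/mol × 1.36 L ÷ 1000 = 1.51 g
monosodium phosphate: 12.5 g/L × 1.36 L = 17.00 g
sodium molybdate dihydrate: 1.12 mg/L × 1.36 L = 1.52 mg

HEPES 6.00 g; sodium acetate trihydrate 6.61 g; L-asparagine monohydrate 1.51 g; monosodium phosphate 17.00 g; sodium molybdate dihydrate 1.52 mg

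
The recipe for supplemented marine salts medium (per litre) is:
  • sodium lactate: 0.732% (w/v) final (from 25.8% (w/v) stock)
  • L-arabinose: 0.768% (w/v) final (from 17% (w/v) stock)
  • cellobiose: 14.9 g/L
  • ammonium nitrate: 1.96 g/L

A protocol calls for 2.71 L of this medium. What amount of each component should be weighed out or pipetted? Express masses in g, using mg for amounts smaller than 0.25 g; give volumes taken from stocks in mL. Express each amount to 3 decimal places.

Working volume: 2.71 L.
sodium lactate: dilute stock: 0.732% ÷ 25.8% × 2710 mL = 76.888 mL
L-arabinose: dilute stock: 0.768% ÷ 17% × 2710 mL = 122.428 mL
cellobiose: 14.9 g/L × 2.71 L = 40.379 g
ammonium nitrate: 1.96 g/L × 2.71 L = 5.312 g

sodium lactate 76.888 mL; L-arabinose 122.428 mL; cellobiose 40.379 g; ammonium nitrate 5.312 g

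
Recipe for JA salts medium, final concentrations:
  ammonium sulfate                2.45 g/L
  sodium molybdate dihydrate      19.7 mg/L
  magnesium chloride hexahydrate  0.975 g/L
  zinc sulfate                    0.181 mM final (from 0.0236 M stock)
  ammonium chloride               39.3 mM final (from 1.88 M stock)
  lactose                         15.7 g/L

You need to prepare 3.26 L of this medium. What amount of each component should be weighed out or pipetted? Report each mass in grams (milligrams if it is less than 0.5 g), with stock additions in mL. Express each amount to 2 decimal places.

ammonium sulfate 7.99 g; sodium molybdate dihydrate 64.22 mg; magnesium chloride hexahydrate 3.18 g; zinc sulfate 25.00 mL; ammonium chloride 68.15 mL; lactose 51.18 g

Scale factor relative to 1 L: 3.26.
ammonium sulfate: 2.45 g/L × 3.26 L = 7.99 g
sodium molybdate dihydrate: 19.7 mg/L × 3.26 L = 64.22 mg
magnesium chloride hexahydrate: 0.975 g/L × 3.26 L = 3.18 g
zinc sulfate: C1V1 = C2V2 → 0.181 mM × 3260 mL ÷ 23.6 mM = 25.00 mL
ammonium chloride: C1V1 = C2V2 → 39.3 mM × 3260 mL ÷ 1880 mM = 68.15 mL
lactose: 15.7 g/L × 3.26 L = 51.18 g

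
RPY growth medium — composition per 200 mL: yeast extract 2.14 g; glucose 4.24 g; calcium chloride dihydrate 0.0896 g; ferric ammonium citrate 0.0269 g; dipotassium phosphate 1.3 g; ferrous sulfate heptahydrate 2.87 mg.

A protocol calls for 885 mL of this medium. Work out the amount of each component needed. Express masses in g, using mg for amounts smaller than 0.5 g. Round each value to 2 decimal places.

yeast extract 9.47 g; glucose 18.76 g; calcium chloride dihydrate 396.48 mg; ferric ammonium citrate 119.03 mg; dipotassium phosphate 5.75 g; ferrous sulfate heptahydrate 12.70 mg

Scale factor = 885 mL / 200 mL = 4.425.
yeast extract: 2.14 g × (885 mL / 200 mL) = 9.47 g
glucose: 4.24 g × (885 mL / 200 mL) = 18.76 g
calcium chloride dihydrate: 0.0896 g × (885 mL / 200 mL) = 0.39648 g = 396.48 mg
ferric ammonium citrate: 0.0269 g × (885 mL / 200 mL) = 0.119032 g = 119.03 mg
dipotassium phosphate: 1.3 g × (885 mL / 200 mL) = 5.75 g
ferrous sulfate heptahydrate: 2.87 mg × (885 mL / 200 mL) = 12.70 mg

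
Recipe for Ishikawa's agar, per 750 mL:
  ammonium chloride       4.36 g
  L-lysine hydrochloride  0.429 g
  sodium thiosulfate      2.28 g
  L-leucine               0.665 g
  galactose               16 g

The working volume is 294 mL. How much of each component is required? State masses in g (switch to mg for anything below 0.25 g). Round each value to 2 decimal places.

ammonium chloride 1.71 g; L-lysine hydrochloride 168.17 mg; sodium thiosulfate 0.89 g; L-leucine 0.26 g; galactose 6.27 g

Scale factor = 294 mL / 750 mL = 0.392.
ammonium chloride: 4.36 g × (294 mL / 750 mL) = 1.71 g
L-lysine hydrochloride: 0.429 g × (294 mL / 750 mL) = 0.168168 g = 168.17 mg
sodium thiosulfate: 2.28 g × (294 mL / 750 mL) = 0.89 g
L-leucine: 0.665 g × (294 mL / 750 mL) = 0.26 g
galactose: 16 g × (294 mL / 750 mL) = 6.27 g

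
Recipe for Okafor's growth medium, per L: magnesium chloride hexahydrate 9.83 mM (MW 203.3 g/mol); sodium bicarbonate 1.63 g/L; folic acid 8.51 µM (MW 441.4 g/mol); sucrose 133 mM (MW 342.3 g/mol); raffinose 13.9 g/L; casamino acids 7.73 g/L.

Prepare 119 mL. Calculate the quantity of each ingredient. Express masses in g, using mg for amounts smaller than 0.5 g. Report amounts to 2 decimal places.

Target volume = 119 mL = 0.119 L.
magnesium chloride hexahydrate: 9.83 mmol/L × 203.3 mg/mmol × 0.119 L = 237.81 mg
sodium bicarbonate: 1.63 g/L × 0.119 L = 0.19397 g = 193.97 mg
folic acid: 8.51 µmol/L × 441.4 g/mol × 0.119 L ÷ 1000 = 0.45 mg
sucrose: 133 mmol/L × 342.3 g/mol × 0.119 L ÷ 1000 = 5.42 g
raffinose: 13.9 g/L × 0.119 L = 1.65 g
casamino acids: 7.73 g/L × 0.119 L = 0.92 g

magnesium chloride hexahydrate 237.81 mg; sodium bicarbonate 193.97 mg; folic acid 0.45 mg; sucrose 5.42 g; raffinose 1.65 g; casamino acids 0.92 g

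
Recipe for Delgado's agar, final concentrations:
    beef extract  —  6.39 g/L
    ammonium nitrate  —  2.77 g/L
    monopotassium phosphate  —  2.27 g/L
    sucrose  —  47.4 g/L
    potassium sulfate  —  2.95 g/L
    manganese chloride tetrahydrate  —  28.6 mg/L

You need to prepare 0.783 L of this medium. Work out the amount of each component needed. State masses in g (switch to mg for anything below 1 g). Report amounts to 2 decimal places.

beef extract 5.00 g; ammonium nitrate 2.17 g; monopotassium phosphate 1.78 g; sucrose 37.11 g; potassium sulfate 2.31 g; manganese chloride tetrahydrate 22.39 mg

Working volume: 0.783 L.
beef extract: 6.39 g/L × 0.783 L = 5.00 g
ammonium nitrate: 2.77 g/L × 0.783 L = 2.17 g
monopotassium phosphate: 2.27 g/L × 0.783 L = 1.78 g
sucrose: 47.4 g/L × 0.783 L = 37.11 g
potassium sulfate: 2.95 g/L × 0.783 L = 2.31 g
manganese chloride tetrahydrate: 28.6 mg/L × 0.783 L = 22.39 mg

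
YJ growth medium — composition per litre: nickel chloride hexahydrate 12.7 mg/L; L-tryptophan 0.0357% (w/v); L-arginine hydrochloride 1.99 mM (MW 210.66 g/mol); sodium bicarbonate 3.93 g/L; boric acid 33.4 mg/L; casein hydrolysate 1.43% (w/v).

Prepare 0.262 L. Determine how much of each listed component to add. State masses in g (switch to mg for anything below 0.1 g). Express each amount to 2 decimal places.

nickel chloride hexahydrate 3.33 mg; L-tryptophan 93.53 mg; L-arginine hydrochloride 0.11 g; sodium bicarbonate 1.03 g; boric acid 8.75 mg; casein hydrolysate 3.75 g

Scale factor relative to 1 L: 0.262.
nickel chloride hexahydrate: 12.7 mg/L × 0.262 L = 3.33 mg
L-tryptophan: 0.0357% w/v = 0.357 g/L → 0.357 × 0.262 L = 0.093534 g = 93.53 mg
L-arginine hydrochloride: 1.99 mmol/L × 210.66 g/mol × 0.262 L ÷ 1000 = 0.11 g
sodium bicarbonate: 3.93 g/L × 0.262 L = 1.03 g
boric acid: 33.4 mg/L × 0.262 L = 8.75 mg
casein hydrolysate: 1.43% w/v = 14.3 g/L → 14.3 × 0.262 L = 3.75 g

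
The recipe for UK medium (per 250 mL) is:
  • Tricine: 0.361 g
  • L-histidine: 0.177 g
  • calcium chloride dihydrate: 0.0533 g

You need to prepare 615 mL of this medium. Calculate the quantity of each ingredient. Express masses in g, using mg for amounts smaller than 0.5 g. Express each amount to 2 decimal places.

Tricine 0.89 g; L-histidine 435.42 mg; calcium chloride dihydrate 131.12 mg

Ratio of target to recipe volume: 615 / 250 = 2.46.
Tricine: 0.361 g × (615 mL / 250 mL) = 0.89 g
L-histidine: 0.177 g × (615 mL / 250 mL) = 0.43542 g = 435.42 mg
calcium chloride dihydrate: 0.0533 g × (615 mL / 250 mL) = 0.131118 g = 131.12 mg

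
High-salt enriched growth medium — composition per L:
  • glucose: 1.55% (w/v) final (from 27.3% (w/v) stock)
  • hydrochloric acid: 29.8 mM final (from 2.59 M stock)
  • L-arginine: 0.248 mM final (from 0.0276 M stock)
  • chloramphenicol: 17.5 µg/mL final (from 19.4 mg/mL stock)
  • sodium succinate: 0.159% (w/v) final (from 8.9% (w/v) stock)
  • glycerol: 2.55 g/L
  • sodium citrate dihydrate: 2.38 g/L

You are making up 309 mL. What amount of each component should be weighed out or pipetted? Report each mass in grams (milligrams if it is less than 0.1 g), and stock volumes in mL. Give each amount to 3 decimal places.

Target volume = 309 mL = 0.309 L.
glucose: C1V1 = C2V2 → 1.55% ÷ 27.3% × 309 mL = 17.544 mL
hydrochloric acid: C1V1 = C2V2 → 29.8 mM × 309 mL ÷ 2590 mM = 3.555 mL
L-arginine: C1V1 = C2V2 → 0.248 mM × 309 mL ÷ 27.6 mM = 2.777 mL
chloramphenicol: C1V1 = C2V2 → 17.5 µg/mL × 309 mL ÷ 19400 µg/mL = 0.279 mL
sodium succinate: C1V1 = C2V2 → 0.159% ÷ 8.9% × 309 mL = 5.520 mL
glycerol: 2.55 g/L × 0.309 L = 0.788 g
sodium citrate dihydrate: 2.38 g/L × 0.309 L = 0.735 g

glucose 17.544 mL; hydrochloric acid 3.555 mL; L-arginine 2.777 mL; chloramphenicol 0.279 mL; sodium succinate 5.520 mL; glycerol 0.788 g; sodium citrate dihydrate 0.735 g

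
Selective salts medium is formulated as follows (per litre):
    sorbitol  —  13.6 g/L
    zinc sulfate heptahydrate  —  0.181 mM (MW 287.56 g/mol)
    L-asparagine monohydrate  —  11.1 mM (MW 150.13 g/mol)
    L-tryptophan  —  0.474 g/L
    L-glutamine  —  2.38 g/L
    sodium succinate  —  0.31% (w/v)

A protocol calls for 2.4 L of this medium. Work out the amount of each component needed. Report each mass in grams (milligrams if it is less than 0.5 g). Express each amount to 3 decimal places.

Working volume: 2.4 L.
sorbitol: 13.6 g/L × 2.4 L = 32.640 g
zinc sulfate heptahydrate: 0.181 mmol/L × 287.56 mg/mmol × 2.4 L = 124.916 mg
L-asparagine monohydrate: 11.1 mmol/L × 150.13 g/mol × 2.4 L ÷ 1000 = 3.999 g
L-tryptophan: 0.474 g/L × 2.4 L = 1.138 g
L-glutamine: 2.38 g/L × 2.4 L = 5.712 g
sodium succinate: 0.31% w/v = 3.1 g/L → 3.1 × 2.4 L = 7.440 g

sorbitol 32.640 g; zinc sulfate heptahydrate 124.916 mg; L-asparagine monohydrate 3.999 g; L-tryptophan 1.138 g; L-glutamine 5.712 g; sodium succinate 7.440 g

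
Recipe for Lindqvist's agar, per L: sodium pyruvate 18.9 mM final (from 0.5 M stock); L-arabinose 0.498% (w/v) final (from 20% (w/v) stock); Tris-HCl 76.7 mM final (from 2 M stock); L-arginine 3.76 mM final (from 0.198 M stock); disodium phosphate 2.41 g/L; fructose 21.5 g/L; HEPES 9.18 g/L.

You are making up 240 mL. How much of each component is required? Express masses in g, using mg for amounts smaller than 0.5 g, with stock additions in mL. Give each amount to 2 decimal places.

sodium pyruvate 9.07 mL; L-arabinose 5.98 mL; Tris-HCl 9.20 mL; L-arginine 4.56 mL; disodium phosphate 0.58 g; fructose 5.16 g; HEPES 2.20 g

Target volume = 240 mL = 0.24 L.
sodium pyruvate: dilute stock: 18.9 mM × 240 mL ÷ 500 mM = 9.07 mL
L-arabinose: V = C2·V2/C1 = 0.498% ÷ 20% × 240 mL = 5.98 mL
Tris-HCl: C1V1 = C2V2 → 76.7 mM × 240 mL ÷ 2000 mM = 9.20 mL
L-arginine: V = C2·V2/C1 = 3.76 mM × 240 mL ÷ 198 mM = 4.56 mL
disodium phosphate: 2.41 g/L × 0.24 L = 0.58 g
fructose: 21.5 g/L × 0.24 L = 5.16 g
HEPES: 9.18 g/L × 0.24 L = 2.20 g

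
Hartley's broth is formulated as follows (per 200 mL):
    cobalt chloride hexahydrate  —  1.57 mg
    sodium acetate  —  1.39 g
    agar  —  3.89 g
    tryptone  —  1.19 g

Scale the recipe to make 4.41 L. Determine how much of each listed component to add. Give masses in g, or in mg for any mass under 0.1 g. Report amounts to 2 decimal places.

Ratio of target to recipe volume: 4410 / 200 = 22.05.
cobalt chloride hexahydrate: 1.57 mg × (4410 mL / 200 mL) = 34.62 mg
sodium acetate: 1.39 g × (4410 mL / 200 mL) = 30.65 g
agar: 3.89 g × (4410 mL / 200 mL) = 85.77 g
tryptone: 1.19 g × (4410 mL / 200 mL) = 26.24 g

cobalt chloride hexahydrate 34.62 mg; sodium acetate 30.65 g; agar 85.77 g; tryptone 26.24 g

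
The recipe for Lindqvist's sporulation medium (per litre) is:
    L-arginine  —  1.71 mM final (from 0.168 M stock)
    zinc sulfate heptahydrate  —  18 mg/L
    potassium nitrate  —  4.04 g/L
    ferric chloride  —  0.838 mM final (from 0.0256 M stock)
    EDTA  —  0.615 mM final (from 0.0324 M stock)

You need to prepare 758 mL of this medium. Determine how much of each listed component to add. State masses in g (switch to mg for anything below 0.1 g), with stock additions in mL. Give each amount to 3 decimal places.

Working volume: 758 mL = 0.758 L.
L-arginine: dilute stock: 1.71 mM × 758 mL ÷ 168 mM = 7.715 mL
zinc sulfate heptahydrate: 18 mg/L × 0.758 L = 13.644 mg
potassium nitrate: 4.04 g/L × 0.758 L = 3.062 g
ferric chloride: V = C2·V2/C1 = 0.838 mM × 758 mL ÷ 25.6 mM = 24.813 mL
EDTA: dilute stock: 0.615 mM × 758 mL ÷ 32.4 mM = 14.388 mL

L-arginine 7.715 mL; zinc sulfate heptahydrate 13.644 mg; potassium nitrate 3.062 g; ferric chloride 24.813 mL; EDTA 14.388 mL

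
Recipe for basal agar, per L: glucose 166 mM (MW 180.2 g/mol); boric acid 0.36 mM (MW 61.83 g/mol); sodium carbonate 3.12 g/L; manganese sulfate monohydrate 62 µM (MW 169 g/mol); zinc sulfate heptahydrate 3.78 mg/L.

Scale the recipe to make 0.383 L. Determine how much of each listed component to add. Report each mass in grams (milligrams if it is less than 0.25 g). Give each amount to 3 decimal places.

glucose 11.457 g; boric acid 8.525 mg; sodium carbonate 1.195 g; manganese sulfate monohydrate 4.013 mg; zinc sulfate heptahydrate 1.448 mg

Scale factor relative to 1 L: 0.383.
glucose: 166 mmol/L × 180.2 g/mol × 0.383 L ÷ 1000 = 11.457 g
boric acid: 0.36 mmol/L × 61.83 mg/mmol × 0.383 L = 8.525 mg
sodium carbonate: 3.12 g/L × 0.383 L = 1.195 g
manganese sulfate monohydrate: 62 µmol/L × 169 g/mol × 0.383 L ÷ 1000 = 4.013 mg
zinc sulfate heptahydrate: 3.78 mg/L × 0.383 L = 1.448 mg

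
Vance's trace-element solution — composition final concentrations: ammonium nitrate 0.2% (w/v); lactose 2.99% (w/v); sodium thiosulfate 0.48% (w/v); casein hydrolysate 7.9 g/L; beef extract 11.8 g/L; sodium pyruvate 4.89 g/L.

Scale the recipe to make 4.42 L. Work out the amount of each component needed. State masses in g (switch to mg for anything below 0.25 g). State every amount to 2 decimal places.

ammonium nitrate 8.84 g; lactose 132.16 g; sodium thiosulfate 21.22 g; casein hydrolysate 34.92 g; beef extract 52.16 g; sodium pyruvate 21.61 g

Working volume: 4.42 L.
ammonium nitrate: 0.2% w/v = 2 g/L → 2 × 4.42 L = 8.84 g
lactose: 2.99% w/v = 29.9 g/L → 29.9 × 4.42 L = 132.16 g
sodium thiosulfate: 0.48 g per 100 mL × 4420 mL ÷ 100 = 21.22 g
casein hydrolysate: 7.9 g/L × 4.42 L = 34.92 g
beef extract: 11.8 g/L × 4.42 L = 52.16 g
sodium pyruvate: 4.89 g/L × 4.42 L = 21.61 g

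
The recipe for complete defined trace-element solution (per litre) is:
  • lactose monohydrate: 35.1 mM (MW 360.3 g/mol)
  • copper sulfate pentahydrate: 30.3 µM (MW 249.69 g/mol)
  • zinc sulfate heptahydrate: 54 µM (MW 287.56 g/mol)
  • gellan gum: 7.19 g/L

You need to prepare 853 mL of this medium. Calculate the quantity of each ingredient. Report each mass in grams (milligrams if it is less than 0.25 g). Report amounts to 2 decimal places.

Working volume: 853 mL = 0.853 L.
lactose monohydrate: 35.1 mmol/L × 360.3 g/mol × 0.853 L ÷ 1000 = 10.79 g
copper sulfate pentahydrate: 30.3 µmol/L × 249.69 g/mol × 0.853 L ÷ 1000 = 6.45 mg
zinc sulfate heptahydrate: 54 µmol/L × 287.56 g/mol × 0.853 L ÷ 1000 = 13.25 mg
gellan gum: 7.19 g/L × 0.853 L = 6.13 g

lactose monohydrate 10.79 g; copper sulfate pentahydrate 6.45 mg; zinc sulfate heptahydrate 13.25 mg; gellan gum 6.13 g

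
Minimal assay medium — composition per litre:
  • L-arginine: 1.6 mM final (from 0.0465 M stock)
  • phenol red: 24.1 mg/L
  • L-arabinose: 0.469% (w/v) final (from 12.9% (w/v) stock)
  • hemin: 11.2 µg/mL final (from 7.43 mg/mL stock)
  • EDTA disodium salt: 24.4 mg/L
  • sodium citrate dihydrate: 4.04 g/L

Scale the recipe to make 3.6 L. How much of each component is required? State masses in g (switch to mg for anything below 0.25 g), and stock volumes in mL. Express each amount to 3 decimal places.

Scale factor relative to 1 L: 3.6.
L-arginine: C1V1 = C2V2 → 1.6 mM × 3600 mL ÷ 46.5 mM = 123.871 mL
phenol red: 24.1 mg/L × 3.6 L = 86.760 mg
L-arabinose: V = C2·V2/C1 = 0.469% ÷ 12.9% × 3600 mL = 130.884 mL
hemin: C1V1 = C2V2 → 11.2 µg/mL × 3600 mL ÷ 7430 µg/mL = 5.427 mL
EDTA disodium salt: 24.4 mg/L × 3.6 L = 87.840 mg
sodium citrate dihydrate: 4.04 g/L × 3.6 L = 14.544 g

L-arginine 123.871 mL; phenol red 86.760 mg; L-arabinose 130.884 mL; hemin 5.427 mL; EDTA disodium salt 87.840 mg; sodium citrate dihydrate 14.544 g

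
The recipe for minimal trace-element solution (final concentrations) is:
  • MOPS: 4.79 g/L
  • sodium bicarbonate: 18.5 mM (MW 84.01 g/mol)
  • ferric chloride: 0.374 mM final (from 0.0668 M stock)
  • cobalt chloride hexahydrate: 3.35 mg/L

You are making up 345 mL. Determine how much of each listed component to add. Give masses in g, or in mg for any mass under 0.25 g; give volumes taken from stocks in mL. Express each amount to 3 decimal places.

Target volume = 345 mL = 0.345 L.
MOPS: 4.79 g/L × 0.345 L = 1.653 g
sodium bicarbonate: 18.5 mmol/L × 84.01 g/mol × 0.345 L ÷ 1000 = 0.536 g
ferric chloride: V = C2·V2/C1 = 0.374 mM × 345 mL ÷ 66.8 mM = 1.932 mL
cobalt chloride hexahydrate: 3.35 mg/L × 0.345 L = 1.156 mg

MOPS 1.653 g; sodium bicarbonate 0.536 g; ferric chloride 1.932 mL; cobalt chloride hexahydrate 1.156 mg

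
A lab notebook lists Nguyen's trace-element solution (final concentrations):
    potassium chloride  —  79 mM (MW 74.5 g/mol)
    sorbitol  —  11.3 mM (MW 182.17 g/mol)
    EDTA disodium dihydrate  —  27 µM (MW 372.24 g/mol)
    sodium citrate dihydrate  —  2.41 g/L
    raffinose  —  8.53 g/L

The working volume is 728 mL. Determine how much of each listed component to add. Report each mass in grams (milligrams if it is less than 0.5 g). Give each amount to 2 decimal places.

Working volume: 728 mL = 0.728 L.
potassium chloride: 79 mmol/L × 74.5 g/mol × 0.728 L ÷ 1000 = 4.28 g
sorbitol: 11.3 mmol/L × 182.17 g/mol × 0.728 L ÷ 1000 = 1.50 g
EDTA disodium dihydrate: 27 µmol/L × 372.24 g/mol × 0.728 L ÷ 1000 = 7.32 mg
sodium citrate dihydrate: 2.41 g/L × 0.728 L = 1.75 g
raffinose: 8.53 g/L × 0.728 L = 6.21 g

potassium chloride 4.28 g; sorbitol 1.50 g; EDTA disodium dihydrate 7.32 mg; sodium citrate dihydrate 1.75 g; raffinose 6.21 g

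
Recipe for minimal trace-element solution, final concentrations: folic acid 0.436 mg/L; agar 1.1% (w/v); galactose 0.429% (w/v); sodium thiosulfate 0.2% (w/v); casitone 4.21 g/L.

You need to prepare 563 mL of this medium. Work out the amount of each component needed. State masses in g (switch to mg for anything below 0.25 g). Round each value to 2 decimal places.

Scale factor relative to 1 L: 0.563.
folic acid: 0.436 mg/L × 0.563 L = 0.25 mg
agar: 1.1% w/v = 11 g/L → 11 × 0.563 L = 6.19 g
galactose: 0.429% w/v = 4.29 g/L → 4.29 × 0.563 L = 2.42 g
sodium thiosulfate: 0.2% w/v = 2 g/L → 2 × 0.563 L = 1.13 g
casitone: 4.21 g/L × 0.563 L = 2.37 g

folic acid 0.25 mg; agar 6.19 g; galactose 2.42 g; sodium thiosulfate 1.13 g; casitone 2.37 g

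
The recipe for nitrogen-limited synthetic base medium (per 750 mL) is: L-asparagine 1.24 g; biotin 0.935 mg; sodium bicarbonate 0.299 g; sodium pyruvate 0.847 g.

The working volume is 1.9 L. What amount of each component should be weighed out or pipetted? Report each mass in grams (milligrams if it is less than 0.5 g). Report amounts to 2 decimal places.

L-asparagine 3.14 g; biotin 2.37 mg; sodium bicarbonate 0.76 g; sodium pyruvate 2.15 g

Scale factor = 1900 mL / 750 mL = 2.53333.
L-asparagine: 1.24 g × (1900 mL / 750 mL) = 3.14 g
biotin: 0.935 mg × (1900 mL / 750 mL) = 2.37 mg
sodium bicarbonate: 0.299 g × (1900 mL / 750 mL) = 0.76 g
sodium pyruvate: 0.847 g × (1900 mL / 750 mL) = 2.15 g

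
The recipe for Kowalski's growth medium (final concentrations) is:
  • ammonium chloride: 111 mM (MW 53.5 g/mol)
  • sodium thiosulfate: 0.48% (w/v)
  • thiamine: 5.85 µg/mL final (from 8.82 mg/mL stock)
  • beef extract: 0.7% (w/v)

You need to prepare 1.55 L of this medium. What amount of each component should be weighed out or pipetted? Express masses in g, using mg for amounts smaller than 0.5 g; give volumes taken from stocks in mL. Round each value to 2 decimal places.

ammonium chloride 9.20 g; sodium thiosulfate 7.44 g; thiamine 1.03 mL; beef extract 10.85 g

Working volume: 1.55 L.
ammonium chloride: 111 mmol/L × 53.5 g/mol × 1.55 L ÷ 1000 = 9.20 g
sodium thiosulfate: 0.48% w/v = 4.8 g/L → 4.8 × 1.55 L = 7.44 g
thiamine: dilute stock: 5.85 µg/mL × 1550 mL ÷ 8820 µg/mL = 1.03 mL
beef extract: 0.7% w/v = 7 g/L → 7 × 1.55 L = 10.85 g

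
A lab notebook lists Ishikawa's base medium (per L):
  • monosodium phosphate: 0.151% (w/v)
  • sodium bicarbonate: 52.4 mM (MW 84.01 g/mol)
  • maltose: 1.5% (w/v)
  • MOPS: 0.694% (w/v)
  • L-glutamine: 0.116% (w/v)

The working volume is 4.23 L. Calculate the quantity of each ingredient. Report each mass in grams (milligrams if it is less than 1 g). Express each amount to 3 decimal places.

Scale factor relative to 1 L: 4.23.
monosodium phosphate: 0.151% w/v = 1.51 g/L → 1.51 × 4.23 L = 6.387 g
sodium bicarbonate: 52.4 mmol/L × 84.01 g/mol × 4.23 L ÷ 1000 = 18.621 g
maltose: 1.5% w/v = 15 g/L → 15 × 4.23 L = 63.450 g
MOPS: 0.694% w/v = 6.94 g/L → 6.94 × 4.23 L = 29.356 g
L-glutamine: 0.116% w/v = 1.16 g/L → 1.16 × 4.23 L = 4.907 g

monosodium phosphate 6.387 g; sodium bicarbonate 18.621 g; maltose 63.450 g; MOPS 29.356 g; L-glutamine 4.907 g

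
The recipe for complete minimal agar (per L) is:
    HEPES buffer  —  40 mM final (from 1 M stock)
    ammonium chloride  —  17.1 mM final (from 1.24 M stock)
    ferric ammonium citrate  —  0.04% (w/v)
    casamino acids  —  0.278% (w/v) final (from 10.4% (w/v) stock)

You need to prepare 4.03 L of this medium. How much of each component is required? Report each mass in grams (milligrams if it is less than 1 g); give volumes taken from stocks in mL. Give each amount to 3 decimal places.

Working volume: 4.03 L.
HEPES buffer: V = C2·V2/C1 = 40 mM × 4030 mL ÷ 1000 mM = 161.200 mL
ammonium chloride: V = C2·V2/C1 = 17.1 mM × 4030 mL ÷ 1240 mM = 55.575 mL
ferric ammonium citrate: 0.04 g per 100 mL × 4030 mL ÷ 100 = 1.612 g
casamino acids: C1V1 = C2V2 → 0.278% ÷ 10.4% × 4030 mL = 107.725 mL

HEPES buffer 161.200 mL; ammonium chloride 55.575 mL; ferric ammonium citrate 1.612 g; casamino acids 107.725 mL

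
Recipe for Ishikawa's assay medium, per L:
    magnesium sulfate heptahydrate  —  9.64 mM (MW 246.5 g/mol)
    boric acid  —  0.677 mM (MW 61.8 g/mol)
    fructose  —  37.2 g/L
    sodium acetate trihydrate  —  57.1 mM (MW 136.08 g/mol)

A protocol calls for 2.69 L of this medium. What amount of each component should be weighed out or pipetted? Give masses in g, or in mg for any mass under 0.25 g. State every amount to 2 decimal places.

Scale factor relative to 1 L: 2.69.
magnesium sulfate heptahydrate: 9.64 mmol/L × 246.5 g/mol × 2.69 L ÷ 1000 = 6.39 g
boric acid: 0.677 mmol/L × 61.8 mg/mmol × 2.69 L = 112.55 mg
fructose: 37.2 g/L × 2.69 L = 100.07 g
sodium acetate trihydrate: 57.1 mmol/L × 136.08 g/mol × 2.69 L ÷ 1000 = 20.90 g

magnesium sulfate heptahydrate 6.39 g; boric acid 112.55 mg; fructose 100.07 g; sodium acetate trihydrate 20.90 g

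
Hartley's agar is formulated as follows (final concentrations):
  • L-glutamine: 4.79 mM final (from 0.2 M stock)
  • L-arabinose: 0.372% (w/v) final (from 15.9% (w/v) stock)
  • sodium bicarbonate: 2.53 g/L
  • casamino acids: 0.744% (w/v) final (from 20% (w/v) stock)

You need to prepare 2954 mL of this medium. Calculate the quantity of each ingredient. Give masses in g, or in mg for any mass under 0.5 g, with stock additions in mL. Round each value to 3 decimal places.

L-glutamine 70.748 mL; L-arabinose 69.112 mL; sodium bicarbonate 7.474 g; casamino acids 109.889 mL

Scale factor relative to 1 L: 2.954.
L-glutamine: dilute stock: 4.79 mM × 2954 mL ÷ 200 mM = 70.748 mL
L-arabinose: V = C2·V2/C1 = 0.372% ÷ 15.9% × 2954 mL = 69.112 mL
sodium bicarbonate: 2.53 g/L × 2.954 L = 7.474 g
casamino acids: dilute stock: 0.744% ÷ 20% × 2954 mL = 109.889 mL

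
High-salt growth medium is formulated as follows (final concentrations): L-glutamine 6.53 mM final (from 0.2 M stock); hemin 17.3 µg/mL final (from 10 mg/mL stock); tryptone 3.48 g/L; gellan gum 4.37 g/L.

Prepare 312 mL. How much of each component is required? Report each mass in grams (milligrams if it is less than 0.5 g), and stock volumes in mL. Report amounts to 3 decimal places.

Scale factor relative to 1 L: 0.312.
L-glutamine: V = C2·V2/C1 = 6.53 mM × 312 mL ÷ 200 mM = 10.187 mL
hemin: dilute stock: 17.3 µg/mL × 312 mL ÷ 10000 µg/mL = 0.540 mL
tryptone: 3.48 g/L × 0.312 L = 1.086 g
gellan gum: 4.37 g/L × 0.312 L = 1.363 g

L-glutamine 10.187 mL; hemin 0.540 mL; tryptone 1.086 g; gellan gum 1.363 g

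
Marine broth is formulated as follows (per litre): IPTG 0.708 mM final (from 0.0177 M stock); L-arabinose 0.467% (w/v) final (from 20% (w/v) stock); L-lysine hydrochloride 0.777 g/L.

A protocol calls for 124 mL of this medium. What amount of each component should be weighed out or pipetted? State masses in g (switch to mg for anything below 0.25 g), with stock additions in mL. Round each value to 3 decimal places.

IPTG 4.960 mL; L-arabinose 2.895 mL; L-lysine hydrochloride 96.348 mg

Working volume: 124 mL = 0.124 L.
IPTG: C1V1 = C2V2 → 0.708 mM × 124 mL ÷ 17.7 mM = 4.960 mL
L-arabinose: dilute stock: 0.467% ÷ 20% × 124 mL = 2.895 mL
L-lysine hydrochloride: 0.777 g/L × 0.124 L = 0.096348 g = 96.348 mg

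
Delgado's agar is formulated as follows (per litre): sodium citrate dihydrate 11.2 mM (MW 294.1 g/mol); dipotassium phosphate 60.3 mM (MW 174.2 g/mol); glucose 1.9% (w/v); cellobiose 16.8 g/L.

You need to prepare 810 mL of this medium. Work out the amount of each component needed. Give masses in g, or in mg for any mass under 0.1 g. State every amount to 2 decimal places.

Working volume: 810 mL = 0.81 L.
sodium citrate dihydrate: 11.2 mmol/L × 294.1 g/mol × 0.81 L ÷ 1000 = 2.67 g
dipotassium phosphate: 60.3 mmol/L × 174.2 g/mol × 0.81 L ÷ 1000 = 8.51 g
glucose: 1.9% w/v = 19 g/L → 19 × 0.81 L = 15.39 g
cellobiose: 16.8 g/L × 0.81 L = 13.61 g

sodium citrate dihydrate 2.67 g; dipotassium phosphate 8.51 g; glucose 15.39 g; cellobiose 13.61 g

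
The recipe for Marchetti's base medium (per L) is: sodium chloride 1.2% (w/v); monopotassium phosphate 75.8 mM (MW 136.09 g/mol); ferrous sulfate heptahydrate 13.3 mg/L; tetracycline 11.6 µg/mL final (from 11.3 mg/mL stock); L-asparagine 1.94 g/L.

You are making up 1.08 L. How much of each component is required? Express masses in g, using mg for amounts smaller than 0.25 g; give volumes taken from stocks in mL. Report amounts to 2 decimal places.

sodium chloride 12.96 g; monopotassium phosphate 11.14 g; ferrous sulfate heptahydrate 14.36 mg; tetracycline 1.11 mL; L-asparagine 2.10 g

Working volume: 1.08 L.
sodium chloride: 1.2% w/v = 12 g/L → 12 × 1.08 L = 12.96 g
monopotassium phosphate: 75.8 mmol/L × 136.09 g/mol × 1.08 L ÷ 1000 = 11.14 g
ferrous sulfate heptahydrate: 13.3 mg/L × 1.08 L = 14.36 mg
tetracycline: dilute stock: 11.6 µg/mL × 1080 mL ÷ 11300 µg/mL = 1.11 mL
L-asparagine: 1.94 g/L × 1.08 L = 2.10 g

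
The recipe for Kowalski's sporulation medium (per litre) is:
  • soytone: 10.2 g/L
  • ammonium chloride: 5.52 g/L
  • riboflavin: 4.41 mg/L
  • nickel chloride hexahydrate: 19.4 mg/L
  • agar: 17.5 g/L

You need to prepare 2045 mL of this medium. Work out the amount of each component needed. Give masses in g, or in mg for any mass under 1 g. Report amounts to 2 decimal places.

Target volume = 2045 mL = 2.045 L.
soytone: 10.2 g/L × 2.045 L = 20.86 g
ammonium chloride: 5.52 g/L × 2.045 L = 11.29 g
riboflavin: 4.41 mg/L × 2.045 L = 9.02 mg
nickel chloride hexahydrate: 19.4 mg/L × 2.045 L = 39.67 mg
agar: 17.5 g/L × 2.045 L = 35.79 g

soytone 20.86 g; ammonium chloride 11.29 g; riboflavin 9.02 mg; nickel chloride hexahydrate 39.67 mg; agar 35.79 g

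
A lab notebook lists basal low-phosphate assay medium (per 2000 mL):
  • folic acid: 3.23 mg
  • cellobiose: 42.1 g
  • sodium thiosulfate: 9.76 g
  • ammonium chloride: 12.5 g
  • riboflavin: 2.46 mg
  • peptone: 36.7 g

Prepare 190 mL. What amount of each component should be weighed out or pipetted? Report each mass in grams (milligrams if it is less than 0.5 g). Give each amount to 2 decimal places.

Scale factor = 190 mL / 2000 mL = 0.095.
folic acid: 3.23 mg × (190 mL / 2000 mL) = 0.31 mg
cellobiose: 42.1 g × (190 mL / 2000 mL) = 4.00 g
sodium thiosulfate: 9.76 g × (190 mL / 2000 mL) = 0.93 g
ammonium chloride: 12.5 g × (190 mL / 2000 mL) = 1.19 g
riboflavin: 2.46 mg × (190 mL / 2000 mL) = 0.23 mg
peptone: 36.7 g × (190 mL / 2000 mL) = 3.49 g

folic acid 0.31 mg; cellobiose 4.00 g; sodium thiosulfate 0.93 g; ammonium chloride 1.19 g; riboflavin 0.23 mg; peptone 3.49 g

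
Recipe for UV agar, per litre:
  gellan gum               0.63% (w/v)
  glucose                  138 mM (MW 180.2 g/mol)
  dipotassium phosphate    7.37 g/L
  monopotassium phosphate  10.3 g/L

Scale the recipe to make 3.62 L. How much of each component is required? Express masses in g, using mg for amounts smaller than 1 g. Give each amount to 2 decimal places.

Working volume: 3.62 L.
gellan gum: 0.63% w/v = 6.3 g/L → 6.3 × 3.62 L = 22.81 g
glucose: 138 mmol/L × 180.2 g/mol × 3.62 L ÷ 1000 = 90.02 g
dipotassium phosphate: 7.37 g/L × 3.62 L = 26.68 g
monopotassium phosphate: 10.3 g/L × 3.62 L = 37.29 g

gellan gum 22.81 g; glucose 90.02 g; dipotassium phosphate 26.68 g; monopotassium phosphate 37.29 g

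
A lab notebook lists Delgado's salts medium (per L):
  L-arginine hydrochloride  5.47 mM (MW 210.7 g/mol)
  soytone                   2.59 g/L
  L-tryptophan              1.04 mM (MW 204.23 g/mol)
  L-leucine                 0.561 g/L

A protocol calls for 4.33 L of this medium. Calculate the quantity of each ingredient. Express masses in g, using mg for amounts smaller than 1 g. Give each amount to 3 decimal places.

L-arginine hydrochloride 4.990 g; soytone 11.215 g; L-tryptophan 919.689 mg; L-leucine 2.429 g

Working volume: 4.33 L.
L-arginine hydrochloride: 5.47 mmol/L × 210.7 g/mol × 4.33 L ÷ 1000 = 4.990 g
soytone: 2.59 g/L × 4.33 L = 11.215 g
L-tryptophan: 1.04 mmol/L × 204.23 mg/mmol × 4.33 L = 919.689 mg
L-leucine: 0.561 g/L × 4.33 L = 2.429 g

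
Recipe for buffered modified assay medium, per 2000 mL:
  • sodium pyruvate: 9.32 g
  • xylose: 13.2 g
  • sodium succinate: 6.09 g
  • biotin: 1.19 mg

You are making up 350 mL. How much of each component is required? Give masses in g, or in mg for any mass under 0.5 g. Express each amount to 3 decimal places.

sodium pyruvate 1.631 g; xylose 2.310 g; sodium succinate 1.066 g; biotin 0.208 mg

Scale factor = 350 mL / 2000 mL = 0.175.
sodium pyruvate: 9.32 g × (350 mL / 2000 mL) = 1.631 g
xylose: 13.2 g × (350 mL / 2000 mL) = 2.310 g
sodium succinate: 6.09 g × (350 mL / 2000 mL) = 1.066 g
biotin: 1.19 mg × (350 mL / 2000 mL) = 0.208 mg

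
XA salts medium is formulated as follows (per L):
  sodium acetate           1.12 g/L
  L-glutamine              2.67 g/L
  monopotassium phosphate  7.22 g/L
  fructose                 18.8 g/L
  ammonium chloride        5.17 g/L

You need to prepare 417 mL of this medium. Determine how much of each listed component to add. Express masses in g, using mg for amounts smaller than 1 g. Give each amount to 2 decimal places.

sodium acetate 467.04 mg; L-glutamine 1.11 g; monopotassium phosphate 3.01 g; fructose 7.84 g; ammonium chloride 2.16 g

Target volume = 417 mL = 0.417 L.
sodium acetate: 1.12 g/L × 0.417 L = 0.46704 g = 467.04 mg
L-glutamine: 2.67 g/L × 0.417 L = 1.11 g
monopotassium phosphate: 7.22 g/L × 0.417 L = 3.01 g
fructose: 18.8 g/L × 0.417 L = 7.84 g
ammonium chloride: 5.17 g/L × 0.417 L = 2.16 g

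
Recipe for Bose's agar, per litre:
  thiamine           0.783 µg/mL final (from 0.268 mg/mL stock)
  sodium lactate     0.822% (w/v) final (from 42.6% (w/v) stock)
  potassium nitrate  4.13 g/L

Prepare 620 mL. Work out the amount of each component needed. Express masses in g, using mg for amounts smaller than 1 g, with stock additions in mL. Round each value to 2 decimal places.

thiamine 1.81 mL; sodium lactate 11.96 mL; potassium nitrate 2.56 g

Scale factor relative to 1 L: 0.62.
thiamine: C1V1 = C2V2 → 0.783 µg/mL × 620 mL ÷ 268 µg/mL = 1.81 mL
sodium lactate: C1V1 = C2V2 → 0.822% ÷ 42.6% × 620 mL = 11.96 mL
potassium nitrate: 4.13 g/L × 0.62 L = 2.56 g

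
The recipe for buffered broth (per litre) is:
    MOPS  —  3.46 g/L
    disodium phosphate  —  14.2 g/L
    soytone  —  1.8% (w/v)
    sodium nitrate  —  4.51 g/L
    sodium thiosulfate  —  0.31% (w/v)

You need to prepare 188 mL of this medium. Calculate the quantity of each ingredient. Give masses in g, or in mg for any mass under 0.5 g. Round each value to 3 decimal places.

Working volume: 188 mL = 0.188 L.
MOPS: 3.46 g/L × 0.188 L = 0.650 g
disodium phosphate: 14.2 g/L × 0.188 L = 2.670 g
soytone: 1.8 g per 100 mL × 188 mL ÷ 100 = 3.384 g
sodium nitrate: 4.51 g/L × 0.188 L = 0.848 g
sodium thiosulfate: 0.31% w/v = 3.1 g/L → 3.1 × 0.188 L = 0.583 g

MOPS 0.650 g; disodium phosphate 2.670 g; soytone 3.384 g; sodium nitrate 0.848 g; sodium thiosulfate 0.583 g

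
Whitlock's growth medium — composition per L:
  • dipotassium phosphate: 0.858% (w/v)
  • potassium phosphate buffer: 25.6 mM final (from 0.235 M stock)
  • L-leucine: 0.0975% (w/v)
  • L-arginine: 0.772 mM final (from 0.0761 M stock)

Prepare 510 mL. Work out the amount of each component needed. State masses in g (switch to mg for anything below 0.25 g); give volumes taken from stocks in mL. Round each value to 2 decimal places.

Scale factor relative to 1 L: 0.51.
dipotassium phosphate: 0.858% w/v = 8.58 g/L → 8.58 × 0.51 L = 4.38 g
potassium phosphate buffer: V = C2·V2/C1 = 25.6 mM × 510 mL ÷ 235 mM = 55.56 mL
L-leucine: 0.0975% w/v = 0.975 g/L → 0.975 × 0.51 L = 0.50 g
L-arginine: V = C2·V2/C1 = 0.772 mM × 510 mL ÷ 76.1 mM = 5.17 mL

dipotassium phosphate 4.38 g; potassium phosphate buffer 55.56 mL; L-leucine 0.50 g; L-arginine 5.17 mL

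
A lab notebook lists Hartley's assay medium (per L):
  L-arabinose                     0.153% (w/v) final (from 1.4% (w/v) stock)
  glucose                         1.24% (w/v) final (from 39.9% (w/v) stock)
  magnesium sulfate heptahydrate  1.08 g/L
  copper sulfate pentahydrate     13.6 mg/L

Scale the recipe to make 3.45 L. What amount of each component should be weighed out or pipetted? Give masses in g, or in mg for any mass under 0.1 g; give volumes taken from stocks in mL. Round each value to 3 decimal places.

L-arabinose 377.036 mL; glucose 107.218 mL; magnesium sulfate heptahydrate 3.726 g; copper sulfate pentahydrate 46.920 mg

Working volume: 3.45 L.
L-arabinose: C1V1 = C2V2 → 0.153% ÷ 1.4% × 3450 mL = 377.036 mL
glucose: V = C2·V2/C1 = 1.24% ÷ 39.9% × 3450 mL = 107.218 mL
magnesium sulfate heptahydrate: 1.08 g/L × 3.45 L = 3.726 g
copper sulfate pentahydrate: 13.6 mg/L × 3.45 L = 46.920 mg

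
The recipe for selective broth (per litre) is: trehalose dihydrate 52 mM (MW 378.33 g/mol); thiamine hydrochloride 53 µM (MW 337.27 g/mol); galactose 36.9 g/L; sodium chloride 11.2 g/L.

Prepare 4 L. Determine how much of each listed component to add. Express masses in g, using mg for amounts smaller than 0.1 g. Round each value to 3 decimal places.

Scale factor relative to 1 L: 4.
trehalose dihydrate: 52 mmol/L × 378.33 g/mol × 4 L ÷ 1000 = 78.693 g
thiamine hydrochloride: 53 µmol/L × 337.27 g/mol × 4 L ÷ 1000 = 71.501 mg
galactose: 36.9 g/L × 4 L = 147.600 g
sodium chloride: 11.2 g/L × 4 L = 44.800 g

trehalose dihydrate 78.693 g; thiamine hydrochloride 71.501 mg; galactose 147.600 g; sodium chloride 44.800 g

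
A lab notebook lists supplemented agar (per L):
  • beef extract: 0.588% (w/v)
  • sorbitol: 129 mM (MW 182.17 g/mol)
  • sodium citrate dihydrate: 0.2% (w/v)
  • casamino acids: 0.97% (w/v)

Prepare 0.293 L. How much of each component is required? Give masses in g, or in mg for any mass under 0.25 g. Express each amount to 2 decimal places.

beef extract 1.72 g; sorbitol 6.89 g; sodium citrate dihydrate 0.59 g; casamino acids 2.84 g

Scale factor relative to 1 L: 0.293.
beef extract: 0.588 g per 100 mL × 293 mL ÷ 100 = 1.72 g
sorbitol: 129 mmol/L × 182.17 g/mol × 0.293 L ÷ 1000 = 6.89 g
sodium citrate dihydrate: 0.2% w/v = 2 g/L → 2 × 0.293 L = 0.59 g
casamino acids: 0.97 g per 100 mL × 293 mL ÷ 100 = 2.84 g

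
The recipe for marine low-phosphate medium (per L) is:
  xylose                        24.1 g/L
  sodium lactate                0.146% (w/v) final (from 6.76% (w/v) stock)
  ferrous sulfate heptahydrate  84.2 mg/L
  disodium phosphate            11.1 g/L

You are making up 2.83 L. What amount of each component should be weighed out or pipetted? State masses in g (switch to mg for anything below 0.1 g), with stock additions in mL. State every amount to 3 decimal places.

xylose 68.203 g; sodium lactate 61.121 mL; ferrous sulfate heptahydrate 0.238 g; disodium phosphate 31.413 g

Scale factor relative to 1 L: 2.83.
xylose: 24.1 g/L × 2.83 L = 68.203 g
sodium lactate: dilute stock: 0.146% ÷ 6.76% × 2830 mL = 61.121 mL
ferrous sulfate heptahydrate: 84.2 mg/L × 2.83 L = 238.286 mg = 0.238 g
disodium phosphate: 11.1 g/L × 2.83 L = 31.413 g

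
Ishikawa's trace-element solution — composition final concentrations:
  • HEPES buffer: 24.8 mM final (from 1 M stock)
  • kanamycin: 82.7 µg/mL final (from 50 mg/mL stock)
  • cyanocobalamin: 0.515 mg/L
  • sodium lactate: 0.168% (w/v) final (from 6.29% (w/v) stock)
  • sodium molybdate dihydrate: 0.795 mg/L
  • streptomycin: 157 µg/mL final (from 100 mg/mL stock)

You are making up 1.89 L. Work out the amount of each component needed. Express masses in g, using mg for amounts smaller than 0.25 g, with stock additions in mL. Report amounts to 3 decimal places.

Scale factor relative to 1 L: 1.89.
HEPES buffer: V = C2·V2/C1 = 24.8 mM × 1890 mL ÷ 1000 mM = 46.872 mL
kanamycin: dilute stock: 82.7 µg/mL × 1890 mL ÷ 50000 µg/mL = 3.126 mL
cyanocobalamin: 0.515 mg/L × 1.89 L = 0.973 mg
sodium lactate: dilute stock: 0.168% ÷ 6.29% × 1890 mL = 50.480 mL
sodium molybdate dihydrate: 0.795 mg/L × 1.89 L = 1.503 mg
streptomycin: C1V1 = C2V2 → 157 µg/mL × 1890 mL ÷ 100000 µg/mL = 2.967 mL

HEPES buffer 46.872 mL; kanamycin 3.126 mL; cyanocobalamin 0.973 mg; sodium lactate 50.480 mL; sodium molybdate dihydrate 1.503 mg; streptomycin 2.967 mL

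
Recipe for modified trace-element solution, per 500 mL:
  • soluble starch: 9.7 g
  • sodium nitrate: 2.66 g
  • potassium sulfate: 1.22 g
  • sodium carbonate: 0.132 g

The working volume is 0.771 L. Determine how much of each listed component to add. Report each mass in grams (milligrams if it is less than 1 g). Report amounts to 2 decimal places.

Scale factor = 771 mL / 500 mL = 1.542.
soluble starch: 9.7 g × (771 mL / 500 mL) = 14.96 g
sodium nitrate: 2.66 g × (771 mL / 500 mL) = 4.10 g
potassium sulfate: 1.22 g × (771 mL / 500 mL) = 1.88 g
sodium carbonate: 0.132 g × (771 mL / 500 mL) = 0.203544 g = 203.54 mg

soluble starch 14.96 g; sodium nitrate 4.10 g; potassium sulfate 1.88 g; sodium carbonate 203.54 mg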